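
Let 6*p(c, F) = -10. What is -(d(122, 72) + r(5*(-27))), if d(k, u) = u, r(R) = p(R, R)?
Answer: -211/3 ≈ -70.333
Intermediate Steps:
p(c, F) = -5/3 (p(c, F) = (⅙)*(-10) = -5/3)
r(R) = -5/3
-(d(122, 72) + r(5*(-27))) = -(72 - 5/3) = -1*211/3 = -211/3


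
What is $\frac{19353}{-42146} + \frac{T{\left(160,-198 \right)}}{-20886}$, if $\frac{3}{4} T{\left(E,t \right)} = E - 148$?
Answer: $- \frac{202440547}{440130678} \approx -0.45996$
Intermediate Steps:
$T{\left(E,t \right)} = - \frac{592}{3} + \frac{4 E}{3}$ ($T{\left(E,t \right)} = \frac{4 \left(E - 148\right)}{3} = \frac{4 \left(-148 + E\right)}{3} = - \frac{592}{3} + \frac{4 E}{3}$)
$\frac{19353}{-42146} + \frac{T{\left(160,-198 \right)}}{-20886} = \frac{19353}{-42146} + \frac{- \frac{592}{3} + \frac{4}{3} \cdot 160}{-20886} = 19353 \left(- \frac{1}{42146}\right) + \left(- \frac{592}{3} + \frac{640}{3}\right) \left(- \frac{1}{20886}\right) = - \frac{19353}{42146} + 16 \left(- \frac{1}{20886}\right) = - \frac{19353}{42146} - \frac{8}{10443} = - \frac{202440547}{440130678}$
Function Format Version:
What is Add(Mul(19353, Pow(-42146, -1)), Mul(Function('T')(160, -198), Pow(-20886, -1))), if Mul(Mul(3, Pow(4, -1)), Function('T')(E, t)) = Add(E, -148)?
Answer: Rational(-202440547, 440130678) ≈ -0.45996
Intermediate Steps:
Function('T')(E, t) = Add(Rational(-592, 3), Mul(Rational(4, 3), E)) (Function('T')(E, t) = Mul(Rational(4, 3), Add(E, -148)) = Mul(Rational(4, 3), Add(-148, E)) = Add(Rational(-592, 3), Mul(Rational(4, 3), E)))
Add(Mul(19353, Pow(-42146, -1)), Mul(Function('T')(160, -198), Pow(-20886, -1))) = Add(Mul(19353, Pow(-42146, -1)), Mul(Add(Rational(-592, 3), Mul(Rational(4, 3), 160)), Pow(-20886, -1))) = Add(Mul(19353, Rational(-1, 42146)), Mul(Add(Rational(-592, 3), Rational(640, 3)), Rational(-1, 20886))) = Add(Rational(-19353, 42146), Mul(16, Rational(-1, 20886))) = Add(Rational(-19353, 42146), Rational(-8, 10443)) = Rational(-202440547, 440130678)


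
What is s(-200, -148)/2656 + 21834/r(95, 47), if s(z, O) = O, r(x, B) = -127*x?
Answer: -14944181/8011160 ≈ -1.8654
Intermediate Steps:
s(-200, -148)/2656 + 21834/r(95, 47) = -148/2656 + 21834/((-127*95)) = -148*1/2656 + 21834/(-12065) = -37/664 + 21834*(-1/12065) = -37/664 - 21834/12065 = -14944181/8011160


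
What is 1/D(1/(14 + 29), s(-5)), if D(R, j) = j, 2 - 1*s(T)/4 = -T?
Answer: -1/12 ≈ -0.083333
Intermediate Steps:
s(T) = 8 + 4*T (s(T) = 8 - (-4)*T = 8 + 4*T)
1/D(1/(14 + 29), s(-5)) = 1/(8 + 4*(-5)) = 1/(8 - 20) = 1/(-12) = -1/12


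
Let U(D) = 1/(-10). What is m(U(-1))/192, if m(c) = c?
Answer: -1/1920 ≈ -0.00052083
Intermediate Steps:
U(D) = -⅒
m(U(-1))/192 = -⅒/192 = -⅒*1/192 = -1/1920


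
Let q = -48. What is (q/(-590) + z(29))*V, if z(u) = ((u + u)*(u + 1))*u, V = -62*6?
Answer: -5537489328/295 ≈ -1.8771e+7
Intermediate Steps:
V = -372
z(u) = 2*u²*(1 + u) (z(u) = ((2*u)*(1 + u))*u = (2*u*(1 + u))*u = 2*u²*(1 + u))
(q/(-590) + z(29))*V = (-48/(-590) + 2*29²*(1 + 29))*(-372) = (-48*(-1/590) + 2*841*30)*(-372) = (24/295 + 50460)*(-372) = (14885724/295)*(-372) = -5537489328/295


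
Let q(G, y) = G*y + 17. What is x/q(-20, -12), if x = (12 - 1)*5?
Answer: 55/257 ≈ 0.21401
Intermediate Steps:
x = 55 (x = 11*5 = 55)
q(G, y) = 17 + G*y
x/q(-20, -12) = 55/(17 - 20*(-12)) = 55/(17 + 240) = 55/257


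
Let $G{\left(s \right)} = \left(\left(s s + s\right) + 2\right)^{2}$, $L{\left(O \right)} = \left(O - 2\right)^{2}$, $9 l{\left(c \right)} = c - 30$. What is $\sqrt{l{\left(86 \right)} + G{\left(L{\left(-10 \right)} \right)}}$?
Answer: $\frac{2 \sqrt{981130343}}{3} \approx 20882.0$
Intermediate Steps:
$l{\left(c \right)} = - \frac{10}{3} + \frac{c}{9}$ ($l{\left(c \right)} = \frac{c - 30}{9} = \frac{-30 + c}{9} = - \frac{10}{3} + \frac{c}{9}$)
$L{\left(O \right)} = \left(-2 + O\right)^{2}$
$G{\left(s \right)} = \left(2 + s + s^{2}\right)^{2}$ ($G{\left(s \right)} = \left(\left(s^{2} + s\right) + 2\right)^{2} = \left(\left(s + s^{2}\right) + 2\right)^{2} = \left(2 + s + s^{2}\right)^{2}$)
$\sqrt{l{\left(86 \right)} + G{\left(L{\left(-10 \right)} \right)}} = \sqrt{\left(- \frac{10}{3} + \frac{1}{9} \cdot 86\right) + \left(2 + \left(-2 - 10\right)^{2} + \left(\left(-2 - 10\right)^{2}\right)^{2}\right)^{2}} = \sqrt{\left(- \frac{10}{3} + \frac{86}{9}\right) + \left(2 + \left(-12\right)^{2} + \left(\left(-12\right)^{2}\right)^{2}\right)^{2}} = \sqrt{\frac{56}{9} + \left(2 + 144 + 144^{2}\right)^{2}} = \sqrt{\frac{56}{9} + \left(2 + 144 + 20736\right)^{2}} = \sqrt{\frac{56}{9} + 20882^{2}} = \sqrt{\frac{56}{9} + 436057924} = \sqrt{\frac{3924521372}{9}} = \frac{2 \sqrt{981130343}}{3}$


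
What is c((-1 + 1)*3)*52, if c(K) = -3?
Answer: -156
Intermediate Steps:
c((-1 + 1)*3)*52 = -3*52 = -156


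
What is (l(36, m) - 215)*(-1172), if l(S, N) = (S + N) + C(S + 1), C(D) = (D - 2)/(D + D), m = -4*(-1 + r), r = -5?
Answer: 6700910/37 ≈ 1.8111e+5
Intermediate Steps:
m = 24 (m = -4*(-1 - 5) = -4*(-6) = 24)
C(D) = (-2 + D)/(2*D) (C(D) = (-2 + D)/((2*D)) = (-2 + D)*(1/(2*D)) = (-2 + D)/(2*D))
l(S, N) = N + S + (-1 + S)/(2*(1 + S)) (l(S, N) = (S + N) + (-2 + (S + 1))/(2*(S + 1)) = (N + S) + (-2 + (1 + S))/(2*(1 + S)) = (N + S) + (-1 + S)/(2*(1 + S)) = N + S + (-1 + S)/(2*(1 + S)))
(l(36, m) - 215)*(-1172) = ((-1 + 36 + 2*(1 + 36)*(24 + 36))/(2*(1 + 36)) - 215)*(-1172) = ((½)*(-1 + 36 + 2*37*60)/37 - 215)*(-1172) = ((½)*(1/37)*(-1 + 36 + 4440) - 215)*(-1172) = ((½)*(1/37)*4475 - 215)*(-1172) = (4475/74 - 215)*(-1172) = -11435/74*(-1172) = 6700910/37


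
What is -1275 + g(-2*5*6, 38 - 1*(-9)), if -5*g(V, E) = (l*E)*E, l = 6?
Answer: -19629/5 ≈ -3925.8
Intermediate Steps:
g(V, E) = -6*E²/5 (g(V, E) = -6*E*E/5 = -6*E²/5)
-1275 + g(-2*5*6, 38 - 1*(-9)) = -1275 - 6*(38 - 1*(-9))²/5 = -1275 - 6*(38 + 9)²/5 = -1275 - 6/5*47² = -1275 - 6/5*2209 = -1275 - 13254/5 = -19629/5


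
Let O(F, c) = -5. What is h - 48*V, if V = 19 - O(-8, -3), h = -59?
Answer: -1211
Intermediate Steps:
V = 24 (V = 19 - 1*(-5) = 19 + 5 = 24)
h - 48*V = -59 - 48*24 = -59 - 1152 = -1211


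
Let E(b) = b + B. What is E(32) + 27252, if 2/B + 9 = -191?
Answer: 2728399/100 ≈ 27284.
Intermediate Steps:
B = -1/100 (B = 2/(-9 - 191) = 2/(-200) = 2*(-1/200) = -1/100 ≈ -0.010000)
E(b) = -1/100 + b (E(b) = b - 1/100 = -1/100 + b)
E(32) + 27252 = (-1/100 + 32) + 27252 = 3199/100 + 27252 = 2728399/100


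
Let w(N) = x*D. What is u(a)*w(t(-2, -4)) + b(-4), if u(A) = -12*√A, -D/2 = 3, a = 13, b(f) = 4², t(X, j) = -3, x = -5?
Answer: 16 - 360*√13 ≈ -1282.0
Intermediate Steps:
b(f) = 16
D = -6 (D = -2*3 = -6)
w(N) = 30 (w(N) = -5*(-6) = 30)
u(a)*w(t(-2, -4)) + b(-4) = -12*√13*30 + 16 = -360*√13 + 16 = 16 - 360*√13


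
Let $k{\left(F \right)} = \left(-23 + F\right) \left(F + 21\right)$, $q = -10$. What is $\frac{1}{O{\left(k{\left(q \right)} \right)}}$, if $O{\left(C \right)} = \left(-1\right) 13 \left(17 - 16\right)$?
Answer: $- \frac{1}{13} \approx -0.076923$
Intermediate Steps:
$k{\left(F \right)} = \left(-23 + F\right) \left(21 + F\right)$
$O{\left(C \right)} = -13$ ($O{\left(C \right)} = \left(-13\right) 1 = -13$)
$\frac{1}{O{\left(k{\left(q \right)} \right)}} = \frac{1}{-13} = - \frac{1}{13}$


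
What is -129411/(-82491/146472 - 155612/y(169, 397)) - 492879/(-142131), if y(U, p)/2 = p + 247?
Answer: 162799031424321/152200933973 ≈ 1069.6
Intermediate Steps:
y(U, p) = 494 + 2*p (y(U, p) = 2*(p + 247) = 2*(247 + p) = 494 + 2*p)
-129411/(-82491/146472 - 155612/y(169, 397)) - 492879/(-142131) = -129411/(-82491/146472 - 155612/(494 + 2*397)) - 492879/(-142131) = -129411/(-82491*1/146472 - 155612/(494 + 794)) - 492879*(-1/142131) = -129411/(-27497/48824 - 155612/1288) + 164293/47377 = -129411/(-27497/48824 - 155612*1/1288) + 164293/47377 = -129411/(-27497/48824 - 38903/322) + 164293/47377 = -129411/(-954127053/7860664) + 164293/47377 = -129411*(-7860664/954127053) + 164293/47377 = 37676162552/35338039 + 164293/47377 = 162799031424321/152200933973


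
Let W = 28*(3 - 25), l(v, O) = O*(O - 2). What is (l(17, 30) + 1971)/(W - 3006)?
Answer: -2811/3622 ≈ -0.77609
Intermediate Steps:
l(v, O) = O*(-2 + O)
W = -616 (W = 28*(-22) = -616)
(l(17, 30) + 1971)/(W - 3006) = (30*(-2 + 30) + 1971)/(-616 - 3006) = (30*28 + 1971)/(-3622) = (840 + 1971)*(-1/3622) = 2811*(-1/3622) = -2811/3622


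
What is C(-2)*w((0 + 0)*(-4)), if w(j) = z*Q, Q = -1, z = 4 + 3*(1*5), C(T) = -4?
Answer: 76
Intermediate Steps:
z = 19 (z = 4 + 3*5 = 4 + 15 = 19)
w(j) = -19 (w(j) = 19*(-1) = -19)
C(-2)*w((0 + 0)*(-4)) = -4*(-19) = 76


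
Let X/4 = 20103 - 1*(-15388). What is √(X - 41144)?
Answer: 142*√5 ≈ 317.52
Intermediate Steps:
X = 141964 (X = 4*(20103 - 1*(-15388)) = 4*(20103 + 15388) = 4*35491 = 141964)
√(X - 41144) = √(141964 - 41144) = √100820 = 142*√5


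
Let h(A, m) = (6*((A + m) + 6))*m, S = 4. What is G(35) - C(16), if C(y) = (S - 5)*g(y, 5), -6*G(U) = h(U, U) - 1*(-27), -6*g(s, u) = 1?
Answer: -7994/3 ≈ -2664.7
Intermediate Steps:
g(s, u) = -⅙ (g(s, u) = -⅙*1 = -⅙)
h(A, m) = m*(36 + 6*A + 6*m) (h(A, m) = (6*(6 + A + m))*m = (36 + 6*A + 6*m)*m = m*(36 + 6*A + 6*m))
G(U) = -9/2 - U*(6 + 2*U) (G(U) = -(6*U*(6 + U + U) - 1*(-27))/6 = -(6*U*(6 + 2*U) + 27)/6 = -(27 + 6*U*(6 + 2*U))/6 = -9/2 - U*(6 + 2*U))
C(y) = ⅙ (C(y) = (4 - 5)*(-⅙) = -1*(-⅙) = ⅙)
G(35) - C(16) = (-9/2 - 2*35*(3 + 35)) - 1*⅙ = (-9/2 - 2*35*38) - ⅙ = (-9/2 - 2660) - ⅙ = -5329/2 - ⅙ = -7994/3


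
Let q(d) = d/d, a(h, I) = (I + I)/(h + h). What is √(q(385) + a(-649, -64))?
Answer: √462737/649 ≈ 1.0481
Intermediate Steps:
a(h, I) = I/h (a(h, I) = (2*I)/((2*h)) = (2*I)*(1/(2*h)) = I/h)
q(d) = 1
√(q(385) + a(-649, -64)) = √(1 - 64/(-649)) = √(1 - 64*(-1/649)) = √(1 + 64/649) = √(713/649) = √462737/649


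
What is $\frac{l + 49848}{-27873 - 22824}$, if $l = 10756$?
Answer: $- \frac{60604}{50697} \approx -1.1954$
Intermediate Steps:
$\frac{l + 49848}{-27873 - 22824} = \frac{10756 + 49848}{-27873 - 22824} = \frac{60604}{-50697} = 60604 \left(- \frac{1}{50697}\right) = - \frac{60604}{50697}$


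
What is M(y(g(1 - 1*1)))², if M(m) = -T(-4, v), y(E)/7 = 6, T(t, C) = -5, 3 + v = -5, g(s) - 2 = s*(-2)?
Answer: 25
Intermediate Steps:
g(s) = 2 - 2*s (g(s) = 2 + s*(-2) = 2 - 2*s)
v = -8 (v = -3 - 5 = -8)
y(E) = 42 (y(E) = 7*6 = 42)
M(m) = 5 (M(m) = -1*(-5) = 5)
M(y(g(1 - 1*1)))² = 5² = 25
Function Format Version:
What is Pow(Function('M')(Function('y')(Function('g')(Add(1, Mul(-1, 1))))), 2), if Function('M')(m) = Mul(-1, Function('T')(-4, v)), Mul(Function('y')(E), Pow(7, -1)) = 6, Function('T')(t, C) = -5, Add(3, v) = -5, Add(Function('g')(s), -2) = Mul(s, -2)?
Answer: 25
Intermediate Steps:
Function('g')(s) = Add(2, Mul(-2, s)) (Function('g')(s) = Add(2, Mul(s, -2)) = Add(2, Mul(-2, s)))
v = -8 (v = Add(-3, -5) = -8)
Function('y')(E) = 42 (Function('y')(E) = Mul(7, 6) = 42)
Function('M')(m) = 5 (Function('M')(m) = Mul(-1, -5) = 5)
Pow(Function('M')(Function('y')(Function('g')(Add(1, Mul(-1, 1))))), 2) = Pow(5, 2) = 25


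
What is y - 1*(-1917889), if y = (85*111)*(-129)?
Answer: 700774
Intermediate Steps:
y = -1217115 (y = 9435*(-129) = -1217115)
y - 1*(-1917889) = -1217115 - 1*(-1917889) = -1217115 + 1917889 = 700774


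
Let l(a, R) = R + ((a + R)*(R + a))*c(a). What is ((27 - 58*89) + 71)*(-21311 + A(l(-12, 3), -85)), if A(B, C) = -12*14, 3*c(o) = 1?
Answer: 108769656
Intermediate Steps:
c(o) = ⅓ (c(o) = (⅓)*1 = ⅓)
l(a, R) = R + (R + a)²/3 (l(a, R) = R + ((a + R)*(R + a))*(⅓) = R + ((R + a)*(R + a))*(⅓) = R + (R + a)²*(⅓) = R + (R + a)²/3)
A(B, C) = -168
((27 - 58*89) + 71)*(-21311 + A(l(-12, 3), -85)) = ((27 - 58*89) + 71)*(-21311 - 168) = ((27 - 5162) + 71)*(-21479) = (-5135 + 71)*(-21479) = -5064*(-21479) = 108769656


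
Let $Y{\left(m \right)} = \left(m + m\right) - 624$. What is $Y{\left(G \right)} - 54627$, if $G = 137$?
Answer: $-54977$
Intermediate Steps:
$Y{\left(m \right)} = -624 + 2 m$ ($Y{\left(m \right)} = 2 m - 624 = -624 + 2 m$)
$Y{\left(G \right)} - 54627 = \left(-624 + 2 \cdot 137\right) - 54627 = \left(-624 + 274\right) - 54627 = -350 - 54627 = -54977$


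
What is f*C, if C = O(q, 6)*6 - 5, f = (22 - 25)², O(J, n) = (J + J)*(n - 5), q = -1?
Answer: -153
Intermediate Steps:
O(J, n) = 2*J*(-5 + n) (O(J, n) = (2*J)*(-5 + n) = 2*J*(-5 + n))
f = 9 (f = (-3)² = 9)
C = -17 (C = (2*(-1)*(-5 + 6))*6 - 5 = (2*(-1)*1)*6 - 5 = -2*6 - 5 = -12 - 5 = -17)
f*C = 9*(-17) = -153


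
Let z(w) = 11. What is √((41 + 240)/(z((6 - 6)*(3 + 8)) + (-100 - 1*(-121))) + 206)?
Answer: √13746/8 ≈ 14.655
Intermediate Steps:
√((41 + 240)/(z((6 - 6)*(3 + 8)) + (-100 - 1*(-121))) + 206) = √((41 + 240)/(11 + (-100 - 1*(-121))) + 206) = √(281/(11 + (-100 + 121)) + 206) = √(281/(11 + 21) + 206) = √(281/32 + 206) = √(6873/32) = √13746/8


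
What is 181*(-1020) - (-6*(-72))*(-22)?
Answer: -175116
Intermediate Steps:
181*(-1020) - (-6*(-72))*(-22) = -184620 - 432*(-22) = -184620 - 1*(-9504) = -184620 + 9504 = -175116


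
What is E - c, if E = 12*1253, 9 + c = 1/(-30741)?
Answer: 462498346/30741 ≈ 15045.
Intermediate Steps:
c = -276670/30741 (c = -9 + 1/(-30741) = -9 - 1/30741 = -276670/30741 ≈ -9.0000)
E = 15036
E - c = 15036 - 1*(-276670/30741) = 15036 + 276670/30741 = 462498346/30741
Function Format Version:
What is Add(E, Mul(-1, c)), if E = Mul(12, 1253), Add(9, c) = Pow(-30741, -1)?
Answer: Rational(462498346, 30741) ≈ 15045.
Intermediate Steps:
c = Rational(-276670, 30741) (c = Add(-9, Pow(-30741, -1)) = Add(-9, Rational(-1, 30741)) = Rational(-276670, 30741) ≈ -9.0000)
E = 15036
Add(E, Mul(-1, c)) = Add(15036, Mul(-1, Rational(-276670, 30741))) = Add(15036, Rational(276670, 30741)) = Rational(462498346, 30741)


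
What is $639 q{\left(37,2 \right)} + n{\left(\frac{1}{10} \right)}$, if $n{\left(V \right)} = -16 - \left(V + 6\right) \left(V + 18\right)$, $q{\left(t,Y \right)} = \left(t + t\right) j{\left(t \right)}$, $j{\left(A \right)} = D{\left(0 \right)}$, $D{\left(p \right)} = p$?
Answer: $- \frac{12641}{100} \approx -126.41$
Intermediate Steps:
$j{\left(A \right)} = 0$
$q{\left(t,Y \right)} = 0$ ($q{\left(t,Y \right)} = \left(t + t\right) 0 = 2 t 0 = 0$)
$n{\left(V \right)} = -16 - \left(6 + V\right) \left(18 + V\right)$
$639 q{\left(37,2 \right)} + n{\left(\frac{1}{10} \right)} = 639 \cdot 0 - \left(124 + \frac{12}{5} + \left(\frac{1}{10}\right)^{2}\right) = 0 - \frac{12641}{100} = - \frac{12641}{100}$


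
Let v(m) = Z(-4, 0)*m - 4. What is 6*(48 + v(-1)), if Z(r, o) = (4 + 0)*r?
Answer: 360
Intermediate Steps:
Z(r, o) = 4*r
v(m) = -4 - 16*m (v(m) = (4*(-4))*m - 4 = -16*m - 4 = -4 - 16*m)
6*(48 + v(-1)) = 6*(48 + (-4 - 16*(-1))) = 6*(48 + (-4 + 16)) = 6*(48 + 12) = 6*60 = 360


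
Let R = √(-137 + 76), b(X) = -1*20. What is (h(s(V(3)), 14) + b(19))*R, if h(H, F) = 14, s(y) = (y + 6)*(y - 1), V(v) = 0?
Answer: -6*I*√61 ≈ -46.862*I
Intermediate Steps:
s(y) = (-1 + y)*(6 + y) (s(y) = (6 + y)*(-1 + y) = (-1 + y)*(6 + y))
b(X) = -20
R = I*√61 (R = √(-61) = I*√61 ≈ 7.8102*I)
(h(s(V(3)), 14) + b(19))*R = (14 - 20)*(I*√61) = -6*I*√61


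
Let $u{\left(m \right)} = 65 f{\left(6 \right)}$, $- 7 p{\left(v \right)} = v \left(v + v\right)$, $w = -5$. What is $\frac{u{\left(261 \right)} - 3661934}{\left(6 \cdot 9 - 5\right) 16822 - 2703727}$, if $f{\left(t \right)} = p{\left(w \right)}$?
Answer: $\frac{8545596}{4385381} \approx 1.9487$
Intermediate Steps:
$p{\left(v \right)} = - \frac{2 v^{2}}{7}$ ($p{\left(v \right)} = - \frac{v \left(v + v\right)}{7} = - \frac{v 2 v}{7} = - \frac{2 v^{2}}{7}$)
$f{\left(t \right)} = - \frac{50}{7}$ ($f{\left(t \right)} = - \frac{2 \left(-5\right)^{2}}{7} = \left(- \frac{2}{7}\right) 25 = - \frac{50}{7}$)
$u{\left(m \right)} = - \frac{3250}{7}$ ($u{\left(m \right)} = 65 \left(- \frac{50}{7}\right) = - \frac{3250}{7}$)
$\frac{u{\left(261 \right)} - 3661934}{\left(6 \cdot 9 - 5\right) 16822 - 2703727} = \frac{- \frac{3250}{7} - 3661934}{\left(6 \cdot 9 - 5\right) 16822 - 2703727} = - \frac{25636788}{7 \left(\left(54 - 5\right) 16822 - 2703727\right)} = - \frac{25636788}{7 \left(49 \cdot 16822 - 2703727\right)} = - \frac{25636788}{7 \left(824278 - 2703727\right)} = - \frac{25636788}{7 \left(-1879449\right)} = \left(- \frac{25636788}{7}\right) \left(- \frac{1}{1879449}\right) = \frac{8545596}{4385381}$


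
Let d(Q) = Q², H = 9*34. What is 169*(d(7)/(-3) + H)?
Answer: 146861/3 ≈ 48954.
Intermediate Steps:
H = 306
169*(d(7)/(-3) + H) = 169*(7²/(-3) + 306) = 169*(49*(-⅓) + 306) = 169*(-49/3 + 306) = 169*(869/3) = 146861/3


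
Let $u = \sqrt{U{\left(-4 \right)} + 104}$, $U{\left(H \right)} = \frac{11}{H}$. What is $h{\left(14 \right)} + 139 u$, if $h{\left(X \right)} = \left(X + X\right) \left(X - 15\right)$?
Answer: $-28 + \frac{1251 \sqrt{5}}{2} \approx 1370.7$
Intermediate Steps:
$h{\left(X \right)} = 2 X \left(-15 + X\right)$
$u = \frac{9 \sqrt{5}}{2}$ ($u = \sqrt{\frac{11}{-4} + 104} = \sqrt{11 \left(- \frac{1}{4}\right) + 104} = \sqrt{- \frac{11}{4} + 104} = \sqrt{\frac{405}{4}} = \frac{9 \sqrt{5}}{2} \approx 10.062$)
$h{\left(14 \right)} + 139 u = 2 \cdot 14 \left(-15 + 14\right) + 139 \frac{9 \sqrt{5}}{2} = 2 \cdot 14 \left(-1\right) + \frac{1251 \sqrt{5}}{2} = -28 + \frac{1251 \sqrt{5}}{2}$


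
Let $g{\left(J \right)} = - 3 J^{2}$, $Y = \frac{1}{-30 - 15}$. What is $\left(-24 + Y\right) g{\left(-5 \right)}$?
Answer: $\frac{5405}{3} \approx 1801.7$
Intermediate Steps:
$Y = - \frac{1}{45}$ ($Y = \frac{1}{-45} = - \frac{1}{45} \approx -0.022222$)
$\left(-24 + Y\right) g{\left(-5 \right)} = \left(-24 - \frac{1}{45}\right) \left(- 3 \left(-5\right)^{2}\right) = - \frac{1081 \left(\left(-3\right) 25\right)}{45} = \left(- \frac{1081}{45}\right) \left(-75\right) = \frac{5405}{3}$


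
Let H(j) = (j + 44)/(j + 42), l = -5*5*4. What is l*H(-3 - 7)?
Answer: -425/4 ≈ -106.25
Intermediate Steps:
l = -100 (l = -25*4 = -100)
H(j) = (44 + j)/(42 + j)
l*H(-3 - 7) = -100*(44 + (-3 - 7))/(42 + (-3 - 7)) = -100*(44 - 10)/(42 - 10) = -100*34/32 = -25*34/8 = -100*17/16 = -425/4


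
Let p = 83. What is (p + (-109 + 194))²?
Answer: 28224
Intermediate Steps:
(p + (-109 + 194))² = (83 + (-109 + 194))² = (83 + 85)² = 168² = 28224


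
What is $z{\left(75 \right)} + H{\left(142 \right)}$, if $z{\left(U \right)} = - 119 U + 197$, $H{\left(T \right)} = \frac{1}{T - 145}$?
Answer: $- \frac{26185}{3} \approx -8728.3$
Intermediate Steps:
$H{\left(T \right)} = \frac{1}{-145 + T}$
$z{\left(U \right)} = 197 - 119 U$
$z{\left(75 \right)} + H{\left(142 \right)} = \left(197 - 8925\right) + \frac{1}{-145 + 142} = \left(197 - 8925\right) + \frac{1}{-3} = -8728 - \frac{1}{3} = - \frac{26185}{3}$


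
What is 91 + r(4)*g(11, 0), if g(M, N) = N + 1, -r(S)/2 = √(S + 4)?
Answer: 91 - 4*√2 ≈ 85.343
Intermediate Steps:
r(S) = -2*√(4 + S) (r(S) = -2*√(S + 4) = -2*√(4 + S))
g(M, N) = 1 + N
91 + r(4)*g(11, 0) = 91 + (-2*√(4 + 4))*(1 + 0) = 91 - 4*√2*1 = 91 - 4*√2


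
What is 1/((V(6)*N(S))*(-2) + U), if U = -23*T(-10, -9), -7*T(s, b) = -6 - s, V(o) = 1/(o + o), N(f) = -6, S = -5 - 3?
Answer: 7/99 ≈ 0.070707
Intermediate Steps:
S = -8
V(o) = 1/(2*o)
T(s, b) = 6/7 + s/7 (T(s, b) = -(-6 - s)/7 = 6/7 + s/7)
U = 92/7 (U = -23*(6/7 + (⅐)*(-10)) = -23*(6/7 - 10/7) = -23*(-4/7) = 92/7 ≈ 13.143)
1/((V(6)*N(S))*(-2) + U) = 1/((((½)/6)*(-6))*(-2) + 92/7) = 1/((((½)*(⅙))*(-6))*(-2) + 92/7) = 1/(((1/12)*(-6))*(-2) + 92/7) = 1/(-½*(-2) + 92/7) = 1/(1 + 92/7) = 1/(99/7) = 7/99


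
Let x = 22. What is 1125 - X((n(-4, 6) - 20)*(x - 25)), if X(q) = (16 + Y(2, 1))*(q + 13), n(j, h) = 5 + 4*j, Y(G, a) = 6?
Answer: -1207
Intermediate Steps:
X(q) = 286 + 22*q (X(q) = (16 + 6)*(q + 13) = 22*(13 + q) = 286 + 22*q)
1125 - X((n(-4, 6) - 20)*(x - 25)) = 1125 - (286 + 22*(((5 + 4*(-4)) - 20)*(22 - 25))) = 1125 - (286 + 22*(((5 - 16) - 20)*(-3))) = 1125 - (286 + 22*((-11 - 20)*(-3))) = 1125 - (286 + 22*(-31*(-3))) = 1125 - (286 + 22*93) = 1125 - (286 + 2046) = 1125 - 1*2332 = 1125 - 2332 = -1207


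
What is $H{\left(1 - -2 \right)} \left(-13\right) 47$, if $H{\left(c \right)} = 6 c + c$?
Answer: $-12831$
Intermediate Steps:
$H{\left(c \right)} = 7 c$
$H{\left(1 - -2 \right)} \left(-13\right) 47 = 7 \left(1 - -2\right) \left(-13\right) 47 = 7 \left(1 + 2\right) \left(-13\right) 47 = 7 \cdot 3 \left(-13\right) 47 = 21 \left(-13\right) 47 = \left(-273\right) 47 = -12831$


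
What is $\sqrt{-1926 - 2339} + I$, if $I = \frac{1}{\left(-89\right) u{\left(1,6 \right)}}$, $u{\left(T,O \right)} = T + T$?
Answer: $- \frac{1}{178} + i \sqrt{4265} \approx -0.005618 + 65.307 i$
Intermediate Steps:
$u{\left(T,O \right)} = 2 T$
$I = - \frac{1}{178}$ ($I = \frac{1}{\left(-89\right) 2 \cdot 1} = \frac{1}{\left(-89\right) 2} = \frac{1}{-178} = - \frac{1}{178} \approx -0.005618$)
$\sqrt{-1926 - 2339} + I = \sqrt{-1926 - 2339} - \frac{1}{178} = \sqrt{-4265} - \frac{1}{178} = i \sqrt{4265} - \frac{1}{178} = - \frac{1}{178} + i \sqrt{4265}$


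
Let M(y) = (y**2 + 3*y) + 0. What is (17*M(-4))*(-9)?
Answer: -612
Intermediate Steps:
M(y) = y**2 + 3*y
(17*M(-4))*(-9) = (17*(-4*(3 - 4)))*(-9) = (17*(-4*(-1)))*(-9) = (17*4)*(-9) = 68*(-9) = -612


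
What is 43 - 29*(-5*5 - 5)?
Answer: 913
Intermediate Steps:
43 - 29*(-5*5 - 5) = 43 - 29*(-25 - 5) = 43 - 29*(-30) = 43 + 870 = 913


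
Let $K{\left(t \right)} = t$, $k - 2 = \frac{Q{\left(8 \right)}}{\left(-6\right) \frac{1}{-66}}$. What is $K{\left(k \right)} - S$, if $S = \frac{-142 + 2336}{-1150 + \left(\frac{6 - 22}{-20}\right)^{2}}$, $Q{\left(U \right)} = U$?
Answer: $\frac{1320455}{14367} \approx 91.909$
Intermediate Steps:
$k = 90$ ($k = 2 + \frac{8}{\left(-6\right) \frac{1}{-66}} = 2 + \frac{8}{\left(-6\right) \left(- \frac{1}{66}\right)} = 2 + 8 \frac{1}{\frac{1}{11}} = 2 + 8 \cdot 11 = 2 + 88 = 90$)
$S = - \frac{27425}{14367}$ ($S = \frac{2194}{-1150 + \left(\left(6 - 22\right) \left(- \frac{1}{20}\right)\right)^{2}} = \frac{2194}{-1150 + \left(\left(-16\right) \left(- \frac{1}{20}\right)\right)^{2}} = \frac{2194}{-1150 + \left(\frac{4}{5}\right)^{2}} = \frac{2194}{-1150 + \frac{16}{25}} = \frac{2194}{- \frac{28734}{25}} = 2194 \left(- \frac{25}{28734}\right) = - \frac{27425}{14367} \approx -1.9089$)
$K{\left(k \right)} - S = 90 - - \frac{27425}{14367} = 90 + \frac{27425}{14367} = \frac{1320455}{14367}$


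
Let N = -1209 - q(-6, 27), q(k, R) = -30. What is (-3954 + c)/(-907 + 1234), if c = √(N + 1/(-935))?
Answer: -1318/109 + I*√1030712210/305745 ≈ -12.092 + 0.105*I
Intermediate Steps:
N = -1179 (N = -1209 - 1*(-30) = -1209 + 30 = -1179)
c = I*√1030712210/935 (c = √(-1179 + 1/(-935)) = √(-1179 - 1/935) = √(-1102366/935) = I*√1030712210/935 ≈ 34.337*I)
(-3954 + c)/(-907 + 1234) = (-3954 + I*√1030712210/935)/(-907 + 1234) = (-3954 + I*√1030712210/935)/327 = (-3954 + I*√1030712210/935)*(1/327) = -1318/109 + I*√1030712210/305745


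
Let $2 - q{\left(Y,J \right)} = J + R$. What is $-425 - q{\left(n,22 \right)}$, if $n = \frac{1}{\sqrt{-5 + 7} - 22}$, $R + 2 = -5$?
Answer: $-412$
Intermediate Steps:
$R = -7$ ($R = -2 - 5 = -7$)
$n = \frac{1}{-22 + \sqrt{2}}$ ($n = \frac{1}{\sqrt{2} - 22} = \frac{1}{-22 + \sqrt{2}} \approx -0.048577$)
$q{\left(Y,J \right)} = 9 - J$ ($q{\left(Y,J \right)} = 2 - \left(J - 7\right) = 2 - \left(-7 + J\right) = 9 - J$)
$-425 - q{\left(n,22 \right)} = -425 - \left(9 - 22\right) = -425 - -13 = -425 + 13 = -412$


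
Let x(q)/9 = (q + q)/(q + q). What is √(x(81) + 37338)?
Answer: √37347 ≈ 193.25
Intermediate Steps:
x(q) = 9 (x(q) = 9*((q + q)/(q + q)) = 9*((2*q)/((2*q))) = 9*((2*q)*(1/(2*q))) = 9*1 = 9)
√(x(81) + 37338) = √(9 + 37338) = √37347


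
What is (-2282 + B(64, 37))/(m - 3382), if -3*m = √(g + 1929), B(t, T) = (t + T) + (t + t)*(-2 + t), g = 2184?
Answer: -19463410/11437467 + 5755*√457/11437467 ≈ -1.6910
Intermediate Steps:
B(t, T) = T + t + 2*t*(-2 + t) (B(t, T) = (T + t) + (2*t)*(-2 + t) = (T + t) + 2*t*(-2 + t) = T + t + 2*t*(-2 + t))
m = -√457 (m = -√(2184 + 1929)/3 = -√457 ≈ -21.378)
(-2282 + B(64, 37))/(m - 3382) = (-2282 + (37 - 3*64 + 2*64²))/(-√457 - 3382) = (-2282 + (37 - 192 + 2*4096))/(-3382 - √457) = (-2282 + (37 - 192 + 8192))/(-3382 - √457) = (-2282 + 8037)/(-3382 - √457) = 5755/(-3382 - √457)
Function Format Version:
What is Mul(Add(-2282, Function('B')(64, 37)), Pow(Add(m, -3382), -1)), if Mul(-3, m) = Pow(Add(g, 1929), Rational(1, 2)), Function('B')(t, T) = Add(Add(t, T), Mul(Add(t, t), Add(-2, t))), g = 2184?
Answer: Add(Rational(-19463410, 11437467), Mul(Rational(5755, 11437467), Pow(457, Rational(1, 2)))) ≈ -1.6910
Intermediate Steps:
Function('B')(t, T) = Add(T, t, Mul(2, t, Add(-2, t))) (Function('B')(t, T) = Add(Add(T, t), Mul(Mul(2, t), Add(-2, t))) = Add(Add(T, t), Mul(2, t, Add(-2, t))) = Add(T, t, Mul(2, t, Add(-2, t))))
m = Mul(-1, Pow(457, Rational(1, 2))) (m = Mul(Rational(-1, 3), Pow(Add(2184, 1929), Rational(1, 2))) = Mul(Rational(-1, 3), Pow(4113, Rational(1, 2))) = Mul(Rational(-1, 3), Mul(3, Pow(457, Rational(1, 2)))) = Mul(-1, Pow(457, Rational(1, 2))) ≈ -21.378)
Mul(Add(-2282, Function('B')(64, 37)), Pow(Add(m, -3382), -1)) = Mul(Add(-2282, Add(37, Mul(-3, 64), Mul(2, Pow(64, 2)))), Pow(Add(Mul(-1, Pow(457, Rational(1, 2))), -3382), -1)) = Mul(Add(-2282, Add(37, -192, Mul(2, 4096))), Pow(Add(-3382, Mul(-1, Pow(457, Rational(1, 2)))), -1)) = Mul(Add(-2282, Add(37, -192, 8192)), Pow(Add(-3382, Mul(-1, Pow(457, Rational(1, 2)))), -1)) = Mul(Add(-2282, 8037), Pow(Add(-3382, Mul(-1, Pow(457, Rational(1, 2)))), -1)) = Mul(5755, Pow(Add(-3382, Mul(-1, Pow(457, Rational(1, 2)))), -1))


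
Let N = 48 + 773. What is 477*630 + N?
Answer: 301331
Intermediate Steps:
N = 821
477*630 + N = 477*630 + 821 = 300510 + 821 = 301331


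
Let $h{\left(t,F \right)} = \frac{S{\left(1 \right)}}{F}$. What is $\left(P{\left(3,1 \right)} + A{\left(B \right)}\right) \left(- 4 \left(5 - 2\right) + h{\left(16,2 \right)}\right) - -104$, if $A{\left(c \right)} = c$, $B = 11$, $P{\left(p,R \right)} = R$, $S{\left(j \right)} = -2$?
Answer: $-52$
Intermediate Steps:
$h{\left(t,F \right)} = - \frac{2}{F}$
$\left(P{\left(3,1 \right)} + A{\left(B \right)}\right) \left(- 4 \left(5 - 2\right) + h{\left(16,2 \right)}\right) - -104 = \left(1 + 11\right) \left(- 4 \left(5 - 2\right) - \frac{2}{2}\right) - -104 = 12 \left(\left(-4\right) 3 - 1\right) + 104 = 12 \left(-12 - 1\right) + 104 = 12 \left(-13\right) + 104 = -156 + 104 = -52$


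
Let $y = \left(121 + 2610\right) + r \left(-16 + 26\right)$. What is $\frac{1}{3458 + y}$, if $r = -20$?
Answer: $\frac{1}{5989} \approx 0.00016697$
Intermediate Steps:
$y = 2531$ ($y = \left(121 + 2610\right) - 20 \left(-16 + 26\right) = 2731 - 200 = 2531$)
$\frac{1}{3458 + y} = \frac{1}{3458 + 2531} = \frac{1}{5989}$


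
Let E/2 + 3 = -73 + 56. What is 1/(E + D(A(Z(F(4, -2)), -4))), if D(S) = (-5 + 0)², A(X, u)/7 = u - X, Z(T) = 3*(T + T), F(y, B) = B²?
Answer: -1/15 ≈ -0.066667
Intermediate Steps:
Z(T) = 6*T (Z(T) = 3*(2*T) = 6*T)
A(X, u) = -7*X + 7*u (A(X, u) = 7*(u - X) = -7*X + 7*u)
D(S) = 25 (D(S) = (-5)² = 25)
E = -40 (E = -6 + 2*(-73 + 56) = -6 + 2*(-17) = -6 - 34 = -40)
1/(E + D(A(Z(F(4, -2)), -4))) = 1/(-40 + 25) = 1/(-15) = -1/15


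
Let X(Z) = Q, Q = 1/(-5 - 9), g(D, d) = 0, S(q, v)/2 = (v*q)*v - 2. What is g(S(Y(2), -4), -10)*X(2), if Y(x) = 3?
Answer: 0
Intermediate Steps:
S(q, v) = -4 + 2*q*v² (S(q, v) = 2*((v*q)*v - 2) = 2*((q*v)*v - 2) = 2*(q*v² - 2) = 2*(-2 + q*v²) = -4 + 2*q*v²)
Q = -1/14 (Q = 1/(-14) = -1/14 ≈ -0.071429)
X(Z) = -1/14
g(S(Y(2), -4), -10)*X(2) = 0*(-1/14) = 0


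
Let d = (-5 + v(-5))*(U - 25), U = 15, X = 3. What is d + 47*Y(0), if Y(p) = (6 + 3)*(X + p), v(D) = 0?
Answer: 1319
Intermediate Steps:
Y(p) = 27 + 9*p (Y(p) = (6 + 3)*(3 + p) = 9*(3 + p) = 27 + 9*p)
d = 50 (d = (-5 + 0)*(15 - 25) = -5*(-10) = 50)
d + 47*Y(0) = 50 + 47*(27 + 9*0) = 50 + 47*(27 + 0) = 50 + 47*27 = 50 + 1269 = 1319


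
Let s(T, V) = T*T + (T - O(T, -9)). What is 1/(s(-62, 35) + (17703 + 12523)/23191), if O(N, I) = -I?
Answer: 3313/12504267 ≈ 0.00026495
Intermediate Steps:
s(T, V) = -9 + T + T**2 (s(T, V) = T*T + (T - (-1)*(-9)) = T**2 + (T - 1*9) = T**2 + (T - 9) = T**2 + (-9 + T) = -9 + T + T**2)
1/(s(-62, 35) + (17703 + 12523)/23191) = 1/((-9 - 62 + (-62)**2) + (17703 + 12523)/23191) = 1/((-9 - 62 + 3844) + 30226*(1/23191)) = 1/(3773 + 4318/3313) = 1/(12504267/3313) = 3313/12504267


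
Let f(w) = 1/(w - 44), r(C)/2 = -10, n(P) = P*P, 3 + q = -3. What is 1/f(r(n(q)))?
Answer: -64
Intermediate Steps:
q = -6 (q = -3 - 3 = -6)
n(P) = P**2
r(C) = -20 (r(C) = 2*(-10) = -20)
f(w) = 1/(-44 + w)
1/f(r(n(q))) = 1/(1/(-44 - 20)) = 1/(1/(-64)) = 1/(-1/64) = -64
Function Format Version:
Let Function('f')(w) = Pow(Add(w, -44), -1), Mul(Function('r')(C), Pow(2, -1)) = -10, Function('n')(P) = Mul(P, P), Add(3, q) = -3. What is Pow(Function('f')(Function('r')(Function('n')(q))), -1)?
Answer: -64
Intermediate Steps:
q = -6 (q = Add(-3, -3) = -6)
Function('n')(P) = Pow(P, 2)
Function('r')(C) = -20 (Function('r')(C) = Mul(2, -10) = -20)
Function('f')(w) = Pow(Add(-44, w), -1)
Pow(Function('f')(Function('r')(Function('n')(q))), -1) = Pow(Pow(Add(-44, -20), -1), -1) = Pow(Pow(-64, -1), -1) = Pow(Rational(-1, 64), -1) = -64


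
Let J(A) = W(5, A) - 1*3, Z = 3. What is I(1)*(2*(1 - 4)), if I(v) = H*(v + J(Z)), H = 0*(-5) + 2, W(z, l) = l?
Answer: -12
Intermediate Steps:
J(A) = -3 + A (J(A) = A - 1*3 = A - 3 = -3 + A)
H = 2 (H = 0 + 2 = 2)
I(v) = 2*v (I(v) = 2*(v + (-3 + 3)) = 2*(v + 0) = 2*v)
I(1)*(2*(1 - 4)) = (2*1)*(2*(1 - 4)) = 2*(2*(-3)) = 2*(-6) = -12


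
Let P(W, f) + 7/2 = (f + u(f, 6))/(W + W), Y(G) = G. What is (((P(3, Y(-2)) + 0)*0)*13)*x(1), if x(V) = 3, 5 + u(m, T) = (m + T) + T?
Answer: 0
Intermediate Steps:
u(m, T) = -5 + m + 2*T (u(m, T) = -5 + ((m + T) + T) = -5 + ((T + m) + T) = -5 + (m + 2*T) = -5 + m + 2*T)
P(W, f) = -7/2 + (7 + 2*f)/(2*W) (P(W, f) = -7/2 + (f + (-5 + f + 2*6))/(W + W) = -7/2 + (f + (-5 + f + 12))/((2*W)) = -7/2 + (f + (7 + f))*(1/(2*W)) = -7/2 + (7 + 2*f)*(1/(2*W)) = -7/2 + (7 + 2*f)/(2*W))
(((P(3, Y(-2)) + 0)*0)*13)*x(1) = ((((½)*(7 - 7*3 + 2*(-2))/3 + 0)*0)*13)*3 = ((((½)*(⅓)*(7 - 21 - 4) + 0)*0)*13)*3 = ((((½)*(⅓)*(-18) + 0)*0)*13)*3 = (((-3 + 0)*0)*13)*3 = (-3*0*13)*3 = (0*13)*3 = 0*3 = 0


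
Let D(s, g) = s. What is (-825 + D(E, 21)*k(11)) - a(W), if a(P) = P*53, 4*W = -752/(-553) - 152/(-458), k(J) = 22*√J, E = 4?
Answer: -107314152/126637 + 88*√11 ≈ -555.55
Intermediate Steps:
W = 53559/126637 (W = (-752/(-553) - 152/(-458))/4 = (-752*(-1/553) - 152*(-1/458))/4 = (752/553 + 76/229)/4 = (¼)*(214236/126637) = 53559/126637 ≈ 0.42293)
a(P) = 53*P
(-825 + D(E, 21)*k(11)) - a(W) = (-825 + 4*(22*√11)) - 53*53559/126637 = (-825 + 88*√11) - 1*2838627/126637 = (-825 + 88*√11) - 2838627/126637 = -107314152/126637 + 88*√11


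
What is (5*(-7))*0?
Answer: 0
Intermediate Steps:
(5*(-7))*0 = -35*0 = 0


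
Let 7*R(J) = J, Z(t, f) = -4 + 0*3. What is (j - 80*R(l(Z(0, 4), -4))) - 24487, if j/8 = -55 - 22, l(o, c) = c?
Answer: -175401/7 ≈ -25057.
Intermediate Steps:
Z(t, f) = -4 (Z(t, f) = -4 + 0 = -4)
R(J) = J/7
j = -616 (j = 8*(-55 - 22) = 8*(-77) = -616)
(j - 80*R(l(Z(0, 4), -4))) - 24487 = (-616 - 80*(-4)/7) - 24487 = (-616 - 80*(-4/7)) - 24487 = (-616 + 320/7) - 24487 = -3992/7 - 24487 = -175401/7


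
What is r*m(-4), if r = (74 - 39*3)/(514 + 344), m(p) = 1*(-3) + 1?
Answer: 43/429 ≈ 0.10023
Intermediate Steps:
m(p) = -2 (m(p) = -3 + 1 = -2)
r = -43/858 (r = (74 - 117)/858 = -43*1/858 = -43/858 ≈ -0.050117)
r*m(-4) = -43/858*(-2) = 43/429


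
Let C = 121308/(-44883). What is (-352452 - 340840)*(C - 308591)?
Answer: 3200839304344004/14961 ≈ 2.1395e+11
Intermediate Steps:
C = -40436/14961 (C = 121308*(-1/44883) = -40436/14961 ≈ -2.7028)
(-352452 - 340840)*(C - 308591) = (-352452 - 340840)*(-40436/14961 - 308591) = -693292*(-4616870387/14961) = 3200839304344004/14961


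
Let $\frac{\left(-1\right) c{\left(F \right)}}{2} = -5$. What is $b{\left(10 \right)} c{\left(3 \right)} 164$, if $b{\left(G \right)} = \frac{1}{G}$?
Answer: $164$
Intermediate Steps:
$c{\left(F \right)} = 10$ ($c{\left(F \right)} = \left(-2\right) \left(-5\right) = 10$)
$b{\left(10 \right)} c{\left(3 \right)} 164 = \frac{1}{10} \cdot 10 \cdot 164 = 1 \cdot 164 = 164$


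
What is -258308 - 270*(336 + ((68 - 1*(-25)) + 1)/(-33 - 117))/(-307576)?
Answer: -198623127143/768940 ≈ -2.5831e+5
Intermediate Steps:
-258308 - 270*(336 + ((68 - 1*(-25)) + 1)/(-33 - 117))/(-307576) = -258308 - 270*(336 + ((68 + 25) + 1)/(-150))*(-1/307576) = -258308 - 270*(336 + (93 + 1)*(-1/150))*(-1/307576) = -258308 - 270*(336 + 94*(-1/150))*(-1/307576) = -258308 - 270*(336 - 47/75)*(-1/307576) = -258308 - 270*25153/75*(-1/307576) = -258308 - 452754/5*(-1/307576) = -258308 + 226377/768940 = -198623127143/768940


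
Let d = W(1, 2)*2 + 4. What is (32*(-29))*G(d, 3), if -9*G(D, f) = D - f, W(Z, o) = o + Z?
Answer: 6496/9 ≈ 721.78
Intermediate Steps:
W(Z, o) = Z + o
d = 10 (d = (1 + 2)*2 + 4 = 3*2 + 4 = 6 + 4 = 10)
G(D, f) = -D/9 + f/9 (G(D, f) = -(D - f)/9 = -D/9 + f/9)
(32*(-29))*G(d, 3) = (32*(-29))*(-⅑*10 + (⅑)*3) = -928*(-10/9 + ⅓) = -928*(-7/9) = 6496/9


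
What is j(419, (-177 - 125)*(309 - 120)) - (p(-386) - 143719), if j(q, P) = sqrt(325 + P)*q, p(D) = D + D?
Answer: 144491 + 419*I*sqrt(56753) ≈ 1.4449e+5 + 99818.0*I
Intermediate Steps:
p(D) = 2*D
j(q, P) = q*sqrt(325 + P)
j(419, (-177 - 125)*(309 - 120)) - (p(-386) - 143719) = 419*sqrt(325 + (-177 - 125)*(309 - 120)) - (2*(-386) - 143719) = 419*sqrt(325 - 302*189) - (-772 - 143719) = 419*sqrt(325 - 57078) - 1*(-144491) = 419*sqrt(-56753) + 144491 = 419*(I*sqrt(56753)) + 144491 = 419*I*sqrt(56753) + 144491 = 144491 + 419*I*sqrt(56753)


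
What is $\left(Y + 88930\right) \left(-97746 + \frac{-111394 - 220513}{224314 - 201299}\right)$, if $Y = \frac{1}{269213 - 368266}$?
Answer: $- \frac{19819375668237263033}{2279704795} \approx -8.6938 \cdot 10^{9}$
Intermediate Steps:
$Y = - \frac{1}{99053}$ ($Y = \frac{1}{-99053} = - \frac{1}{99053} \approx -1.0096 \cdot 10^{-5}$)
$\left(Y + 88930\right) \left(-97746 + \frac{-111394 - 220513}{224314 - 201299}\right) = \left(- \frac{1}{99053} + 88930\right) \left(-97746 + \frac{-111394 - 220513}{224314 - 201299}\right) = \frac{8808783289 \left(-97746 - \frac{331907}{23015}\right)}{99053} = \frac{8808783289}{99053} \left(- \frac{2249956097}{23015}\right) = - \frac{19819375668237263033}{2279704795}$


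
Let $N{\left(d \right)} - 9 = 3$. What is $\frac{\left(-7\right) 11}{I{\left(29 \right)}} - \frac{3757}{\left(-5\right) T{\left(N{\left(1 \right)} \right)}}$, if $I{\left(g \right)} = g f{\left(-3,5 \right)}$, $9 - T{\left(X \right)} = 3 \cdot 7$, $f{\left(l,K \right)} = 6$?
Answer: $- \frac{109723}{1740} \approx -63.059$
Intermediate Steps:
$N{\left(d \right)} = 12$ ($N{\left(d \right)} = 9 + 3 = 12$)
$T{\left(X \right)} = -12$ ($T{\left(X \right)} = 9 - 3 \cdot 7 = 9 - 21 = -12$)
$I{\left(g \right)} = 6 g$ ($I{\left(g \right)} = g 6 = 6 g$)
$\frac{\left(-7\right) 11}{I{\left(29 \right)}} - \frac{3757}{\left(-5\right) T{\left(N{\left(1 \right)} \right)}} = \frac{\left(-7\right) 11}{6 \cdot 29} - \frac{3757}{\left(-5\right) \left(-12\right)} = - \frac{77}{174} - \frac{3757}{60} = - \frac{109723}{1740}$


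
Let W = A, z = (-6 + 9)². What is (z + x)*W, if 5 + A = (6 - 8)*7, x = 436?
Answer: -8455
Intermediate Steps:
z = 9 (z = 3² = 9)
A = -19 (A = -5 + (6 - 8)*7 = -5 - 2*7 = -5 - 14 = -19)
W = -19
(z + x)*W = (9 + 436)*(-19) = 445*(-19) = -8455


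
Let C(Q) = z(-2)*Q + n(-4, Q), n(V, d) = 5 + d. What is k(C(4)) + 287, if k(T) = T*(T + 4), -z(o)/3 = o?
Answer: 1508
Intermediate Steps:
z(o) = -3*o
C(Q) = 5 + 7*Q (C(Q) = (-3*(-2))*Q + (5 + Q) = 6*Q + (5 + Q) = 5 + 7*Q)
k(T) = T*(4 + T)
k(C(4)) + 287 = (5 + 7*4)*(4 + (5 + 7*4)) + 287 = (5 + 28)*(4 + (5 + 28)) + 287 = 33*(4 + 33) + 287 = 33*37 + 287 = 1221 + 287 = 1508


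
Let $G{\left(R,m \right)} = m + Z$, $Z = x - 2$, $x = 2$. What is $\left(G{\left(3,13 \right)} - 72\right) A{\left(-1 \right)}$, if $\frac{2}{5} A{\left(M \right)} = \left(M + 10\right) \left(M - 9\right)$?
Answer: $13275$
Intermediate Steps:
$A{\left(M \right)} = \frac{5 \left(-9 + M\right) \left(10 + M\right)}{2}$ ($A{\left(M \right)} = \frac{5 \left(M + 10\right) \left(M - 9\right)}{2} = \frac{5 \left(10 + M\right) \left(-9 + M\right)}{2} = \frac{5 \left(-9 + M\right) \left(10 + M\right)}{2}$)
$Z = 0$ ($Z = 2 - 2 = 0$)
$G{\left(R,m \right)} = m$ ($G{\left(R,m \right)} = m + 0 = m$)
$\left(G{\left(3,13 \right)} - 72\right) A{\left(-1 \right)} = \left(13 - 72\right) \left(-225 + \frac{5}{2} \left(-1\right) + \frac{5 \left(-1\right)^{2}}{2}\right) = - 59 \left(-225 - \frac{5}{2} + \frac{5}{2} \cdot 1\right) = - 59 \left(-225 - \frac{5}{2} + \frac{5}{2}\right) = \left(-59\right) \left(-225\right) = 13275$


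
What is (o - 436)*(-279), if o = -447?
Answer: 246357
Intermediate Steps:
(o - 436)*(-279) = (-447 - 436)*(-279) = -883*(-279) = 246357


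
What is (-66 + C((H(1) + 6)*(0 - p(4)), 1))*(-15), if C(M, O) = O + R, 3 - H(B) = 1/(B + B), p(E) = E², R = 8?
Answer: 855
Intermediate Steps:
H(B) = 3 - 1/(2*B) (H(B) = 3 - 1/(B + B) = 3 - 1/(2*B))
C(M, O) = 8 + O (C(M, O) = O + 8 = 8 + O)
(-66 + C((H(1) + 6)*(0 - p(4)), 1))*(-15) = (-66 + (8 + 1))*(-15) = (-66 + 9)*(-15) = -57*(-15) = 855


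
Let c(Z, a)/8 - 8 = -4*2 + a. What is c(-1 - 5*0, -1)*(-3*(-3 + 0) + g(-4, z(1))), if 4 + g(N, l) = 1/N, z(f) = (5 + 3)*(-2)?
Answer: -38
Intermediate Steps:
z(f) = -16 (z(f) = 8*(-2) = -16)
g(N, l) = -4 + 1/N
c(Z, a) = 8*a (c(Z, a) = 64 + 8*(-4*2 + a) = 64 + 8*(-8 + a) = 64 + (-64 + 8*a) = 8*a)
c(-1 - 5*0, -1)*(-3*(-3 + 0) + g(-4, z(1))) = (8*(-1))*(-3*(-3 + 0) + (-4 + 1/(-4))) = -8*(-3*(-3) + (-4 - ¼)) = -8*(9 - 17/4) = -8*19/4 = -38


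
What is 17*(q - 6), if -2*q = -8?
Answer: -34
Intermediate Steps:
q = 4 (q = -1/2*(-8) = 4)
17*(q - 6) = 17*(4 - 6) = 17*(-2) = -34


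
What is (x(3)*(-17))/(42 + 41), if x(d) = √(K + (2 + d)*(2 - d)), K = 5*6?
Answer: -85/83 ≈ -1.0241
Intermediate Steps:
K = 30
x(d) = √(30 + (2 + d)*(2 - d))
(x(3)*(-17))/(42 + 41) = (√(34 - 1*3²)*(-17))/(42 + 41) = (√(34 - 1*9)*(-17))/83 = (√(34 - 9)*(-17))*(1/83) = (√25*(-17))*(1/83) = (5*(-17))*(1/83) = -85*1/83 = -85/83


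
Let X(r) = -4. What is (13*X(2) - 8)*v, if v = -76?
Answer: 4560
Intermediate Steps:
(13*X(2) - 8)*v = (13*(-4) - 8)*(-76) = (-52 - 8)*(-76) = -60*(-76) = 4560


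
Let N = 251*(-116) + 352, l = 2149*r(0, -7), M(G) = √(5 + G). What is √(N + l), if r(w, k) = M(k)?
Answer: √(-28764 + 2149*I*√2) ≈ 8.9473 + 169.84*I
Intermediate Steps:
r(w, k) = √(5 + k)
l = 2149*I*√2 (l = 2149*√(5 - 7) = 2149*√(-2) = 2149*(I*√2) = 2149*I*√2 ≈ 3039.1*I)
N = -28764 (N = -29116 + 352 = -28764)
√(N + l) = √(-28764 + 2149*I*√2)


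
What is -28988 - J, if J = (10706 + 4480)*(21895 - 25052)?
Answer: 47913214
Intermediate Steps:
J = -47942202 (J = 15186*(-3157) = -47942202)
-28988 - J = -28988 - 1*(-47942202) = -28988 + 47942202 = 47913214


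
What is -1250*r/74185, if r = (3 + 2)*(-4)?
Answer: 5000/14837 ≈ 0.33700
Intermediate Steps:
r = -20 (r = 5*(-4) = -20)
-1250*r/74185 = -1250*(-20)/74185 = 25000*(1/74185) = 5000/14837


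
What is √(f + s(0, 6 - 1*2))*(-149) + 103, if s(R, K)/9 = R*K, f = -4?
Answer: 103 - 298*I ≈ 103.0 - 298.0*I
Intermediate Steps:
s(R, K) = 9*K*R (s(R, K) = 9*(R*K) = 9*(K*R) = 9*K*R)
√(f + s(0, 6 - 1*2))*(-149) + 103 = √(-4 + 9*(6 - 1*2)*0)*(-149) + 103 = √(-4 + 9*(6 - 2)*0)*(-149) + 103 = √(-4 + 9*4*0)*(-149) + 103 = √(-4 + 0)*(-149) + 103 = √(-4)*(-149) + 103 = (2*I)*(-149) + 103 = -298*I + 103 = 103 - 298*I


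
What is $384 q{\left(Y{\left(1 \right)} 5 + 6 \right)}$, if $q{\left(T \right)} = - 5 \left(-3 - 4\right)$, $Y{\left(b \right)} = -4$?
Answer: $13440$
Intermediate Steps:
$q{\left(T \right)} = 35$ ($q{\left(T \right)} = \left(-5\right) \left(-7\right) = 35$)
$384 q{\left(Y{\left(1 \right)} 5 + 6 \right)} = 384 \cdot 35 = 13440$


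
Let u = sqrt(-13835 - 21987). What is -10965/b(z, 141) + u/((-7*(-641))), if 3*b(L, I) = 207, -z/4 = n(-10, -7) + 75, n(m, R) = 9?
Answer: -3655/23 + I*sqrt(35822)/4487 ≈ -158.91 + 0.042181*I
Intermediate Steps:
u = I*sqrt(35822) (u = sqrt(-35822) = I*sqrt(35822) ≈ 189.27*I)
z = -336 (z = -4*(9 + 75) = -4*84 = -336)
b(L, I) = 69 (b(L, I) = (1/3)*207 = 69)
-10965/b(z, 141) + u/((-7*(-641))) = -10965/69 + (I*sqrt(35822))/((-7*(-641))) = -10965*1/69 + (I*sqrt(35822))/4487 = -3655/23 + (I*sqrt(35822))*(1/4487) = -3655/23 + I*sqrt(35822)/4487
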